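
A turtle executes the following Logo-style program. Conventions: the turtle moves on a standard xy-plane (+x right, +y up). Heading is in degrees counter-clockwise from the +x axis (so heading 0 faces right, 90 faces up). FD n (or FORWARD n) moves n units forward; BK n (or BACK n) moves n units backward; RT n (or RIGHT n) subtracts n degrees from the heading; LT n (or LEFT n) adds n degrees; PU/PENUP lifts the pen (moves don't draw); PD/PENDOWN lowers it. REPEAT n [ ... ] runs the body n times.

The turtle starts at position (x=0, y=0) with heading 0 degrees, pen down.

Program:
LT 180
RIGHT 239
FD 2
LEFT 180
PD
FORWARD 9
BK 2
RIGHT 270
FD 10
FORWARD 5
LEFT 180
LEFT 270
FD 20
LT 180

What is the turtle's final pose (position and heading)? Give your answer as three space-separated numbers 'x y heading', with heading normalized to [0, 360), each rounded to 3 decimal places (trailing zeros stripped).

Executing turtle program step by step:
Start: pos=(0,0), heading=0, pen down
LT 180: heading 0 -> 180
RT 239: heading 180 -> 301
FD 2: (0,0) -> (1.03,-1.714) [heading=301, draw]
LT 180: heading 301 -> 121
PD: pen down
FD 9: (1.03,-1.714) -> (-3.605,6) [heading=121, draw]
BK 2: (-3.605,6) -> (-2.575,4.286) [heading=121, draw]
RT 270: heading 121 -> 211
FD 10: (-2.575,4.286) -> (-11.147,-0.865) [heading=211, draw]
FD 5: (-11.147,-0.865) -> (-15.433,-3.44) [heading=211, draw]
LT 180: heading 211 -> 31
LT 270: heading 31 -> 301
FD 20: (-15.433,-3.44) -> (-5.132,-20.583) [heading=301, draw]
LT 180: heading 301 -> 121
Final: pos=(-5.132,-20.583), heading=121, 6 segment(s) drawn

Answer: -5.132 -20.583 121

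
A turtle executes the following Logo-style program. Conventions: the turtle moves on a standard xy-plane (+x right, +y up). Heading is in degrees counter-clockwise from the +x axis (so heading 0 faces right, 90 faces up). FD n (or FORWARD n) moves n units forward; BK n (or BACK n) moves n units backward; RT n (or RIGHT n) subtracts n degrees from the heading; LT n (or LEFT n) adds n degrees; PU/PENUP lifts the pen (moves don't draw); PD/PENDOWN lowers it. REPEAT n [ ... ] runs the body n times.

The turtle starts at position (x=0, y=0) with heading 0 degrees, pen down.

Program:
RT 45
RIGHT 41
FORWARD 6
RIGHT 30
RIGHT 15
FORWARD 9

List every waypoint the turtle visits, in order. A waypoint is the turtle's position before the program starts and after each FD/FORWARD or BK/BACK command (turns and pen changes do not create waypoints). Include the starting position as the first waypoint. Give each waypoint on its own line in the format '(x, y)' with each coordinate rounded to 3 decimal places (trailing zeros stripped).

Executing turtle program step by step:
Start: pos=(0,0), heading=0, pen down
RT 45: heading 0 -> 315
RT 41: heading 315 -> 274
FD 6: (0,0) -> (0.419,-5.985) [heading=274, draw]
RT 30: heading 274 -> 244
RT 15: heading 244 -> 229
FD 9: (0.419,-5.985) -> (-5.486,-12.778) [heading=229, draw]
Final: pos=(-5.486,-12.778), heading=229, 2 segment(s) drawn
Waypoints (3 total):
(0, 0)
(0.419, -5.985)
(-5.486, -12.778)

Answer: (0, 0)
(0.419, -5.985)
(-5.486, -12.778)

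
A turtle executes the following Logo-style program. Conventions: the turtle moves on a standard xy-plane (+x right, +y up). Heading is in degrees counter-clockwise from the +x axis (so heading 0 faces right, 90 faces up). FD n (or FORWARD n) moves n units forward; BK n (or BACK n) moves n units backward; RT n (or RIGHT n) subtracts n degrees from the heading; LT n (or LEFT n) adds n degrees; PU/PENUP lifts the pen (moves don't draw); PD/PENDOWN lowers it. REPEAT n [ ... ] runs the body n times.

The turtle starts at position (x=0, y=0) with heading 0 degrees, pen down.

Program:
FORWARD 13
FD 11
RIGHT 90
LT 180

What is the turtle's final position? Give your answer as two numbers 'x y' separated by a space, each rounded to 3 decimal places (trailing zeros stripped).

Executing turtle program step by step:
Start: pos=(0,0), heading=0, pen down
FD 13: (0,0) -> (13,0) [heading=0, draw]
FD 11: (13,0) -> (24,0) [heading=0, draw]
RT 90: heading 0 -> 270
LT 180: heading 270 -> 90
Final: pos=(24,0), heading=90, 2 segment(s) drawn

Answer: 24 0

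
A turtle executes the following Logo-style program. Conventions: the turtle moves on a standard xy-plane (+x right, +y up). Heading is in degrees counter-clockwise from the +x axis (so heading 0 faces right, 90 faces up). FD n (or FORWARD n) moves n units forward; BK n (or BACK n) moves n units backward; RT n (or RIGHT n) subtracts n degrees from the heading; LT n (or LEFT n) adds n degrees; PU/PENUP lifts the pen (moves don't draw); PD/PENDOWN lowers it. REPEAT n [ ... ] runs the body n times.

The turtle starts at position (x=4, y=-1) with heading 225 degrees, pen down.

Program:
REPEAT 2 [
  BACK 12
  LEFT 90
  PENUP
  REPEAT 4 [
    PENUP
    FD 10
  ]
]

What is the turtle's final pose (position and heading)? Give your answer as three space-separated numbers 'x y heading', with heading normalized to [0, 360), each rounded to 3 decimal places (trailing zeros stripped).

Executing turtle program step by step:
Start: pos=(4,-1), heading=225, pen down
REPEAT 2 [
  -- iteration 1/2 --
  BK 12: (4,-1) -> (12.485,7.485) [heading=225, draw]
  LT 90: heading 225 -> 315
  PU: pen up
  REPEAT 4 [
    -- iteration 1/4 --
    PU: pen up
    FD 10: (12.485,7.485) -> (19.556,0.414) [heading=315, move]
    -- iteration 2/4 --
    PU: pen up
    FD 10: (19.556,0.414) -> (26.627,-6.657) [heading=315, move]
    -- iteration 3/4 --
    PU: pen up
    FD 10: (26.627,-6.657) -> (33.698,-13.728) [heading=315, move]
    -- iteration 4/4 --
    PU: pen up
    FD 10: (33.698,-13.728) -> (40.77,-20.799) [heading=315, move]
  ]
  -- iteration 2/2 --
  BK 12: (40.77,-20.799) -> (32.284,-12.314) [heading=315, move]
  LT 90: heading 315 -> 45
  PU: pen up
  REPEAT 4 [
    -- iteration 1/4 --
    PU: pen up
    FD 10: (32.284,-12.314) -> (39.355,-5.243) [heading=45, move]
    -- iteration 2/4 --
    PU: pen up
    FD 10: (39.355,-5.243) -> (46.426,1.828) [heading=45, move]
    -- iteration 3/4 --
    PU: pen up
    FD 10: (46.426,1.828) -> (53.497,8.899) [heading=45, move]
    -- iteration 4/4 --
    PU: pen up
    FD 10: (53.497,8.899) -> (60.569,15.971) [heading=45, move]
  ]
]
Final: pos=(60.569,15.971), heading=45, 1 segment(s) drawn

Answer: 60.569 15.971 45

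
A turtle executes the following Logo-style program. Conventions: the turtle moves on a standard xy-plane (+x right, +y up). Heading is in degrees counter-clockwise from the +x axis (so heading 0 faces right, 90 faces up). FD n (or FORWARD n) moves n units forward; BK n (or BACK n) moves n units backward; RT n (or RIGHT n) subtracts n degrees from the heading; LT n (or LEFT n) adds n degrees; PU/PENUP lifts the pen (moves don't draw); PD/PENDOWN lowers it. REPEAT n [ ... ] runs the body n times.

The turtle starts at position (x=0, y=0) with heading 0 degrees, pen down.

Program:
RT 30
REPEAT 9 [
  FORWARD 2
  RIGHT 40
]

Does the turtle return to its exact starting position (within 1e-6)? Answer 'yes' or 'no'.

Executing turtle program step by step:
Start: pos=(0,0), heading=0, pen down
RT 30: heading 0 -> 330
REPEAT 9 [
  -- iteration 1/9 --
  FD 2: (0,0) -> (1.732,-1) [heading=330, draw]
  RT 40: heading 330 -> 290
  -- iteration 2/9 --
  FD 2: (1.732,-1) -> (2.416,-2.879) [heading=290, draw]
  RT 40: heading 290 -> 250
  -- iteration 3/9 --
  FD 2: (2.416,-2.879) -> (1.732,-4.759) [heading=250, draw]
  RT 40: heading 250 -> 210
  -- iteration 4/9 --
  FD 2: (1.732,-4.759) -> (0,-5.759) [heading=210, draw]
  RT 40: heading 210 -> 170
  -- iteration 5/9 --
  FD 2: (0,-5.759) -> (-1.97,-5.411) [heading=170, draw]
  RT 40: heading 170 -> 130
  -- iteration 6/9 --
  FD 2: (-1.97,-5.411) -> (-3.255,-3.879) [heading=130, draw]
  RT 40: heading 130 -> 90
  -- iteration 7/9 --
  FD 2: (-3.255,-3.879) -> (-3.255,-1.879) [heading=90, draw]
  RT 40: heading 90 -> 50
  -- iteration 8/9 --
  FD 2: (-3.255,-1.879) -> (-1.97,-0.347) [heading=50, draw]
  RT 40: heading 50 -> 10
  -- iteration 9/9 --
  FD 2: (-1.97,-0.347) -> (0,0) [heading=10, draw]
  RT 40: heading 10 -> 330
]
Final: pos=(0,0), heading=330, 9 segment(s) drawn

Start position: (0, 0)
Final position: (0, 0)
Distance = 0; < 1e-6 -> CLOSED

Answer: yes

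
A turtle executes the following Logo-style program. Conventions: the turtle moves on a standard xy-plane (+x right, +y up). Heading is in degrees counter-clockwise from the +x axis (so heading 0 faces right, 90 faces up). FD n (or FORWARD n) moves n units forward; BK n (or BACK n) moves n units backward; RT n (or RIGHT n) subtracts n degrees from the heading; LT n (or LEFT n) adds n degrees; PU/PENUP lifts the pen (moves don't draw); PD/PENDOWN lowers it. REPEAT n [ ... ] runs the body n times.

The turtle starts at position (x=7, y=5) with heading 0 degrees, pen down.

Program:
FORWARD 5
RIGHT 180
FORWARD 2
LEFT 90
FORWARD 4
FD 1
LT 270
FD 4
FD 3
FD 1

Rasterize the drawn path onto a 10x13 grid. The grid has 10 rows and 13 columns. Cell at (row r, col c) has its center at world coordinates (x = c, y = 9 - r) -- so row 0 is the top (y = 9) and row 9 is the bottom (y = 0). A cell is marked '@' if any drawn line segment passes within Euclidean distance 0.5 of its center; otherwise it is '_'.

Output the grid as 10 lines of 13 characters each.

Segment 0: (7,5) -> (12,5)
Segment 1: (12,5) -> (10,5)
Segment 2: (10,5) -> (10,1)
Segment 3: (10,1) -> (10,0)
Segment 4: (10,0) -> (6,0)
Segment 5: (6,0) -> (3,0)
Segment 6: (3,0) -> (2,0)

Answer: _____________
_____________
_____________
_____________
_______@@@@@@
__________@__
__________@__
__________@__
__________@__
__@@@@@@@@@__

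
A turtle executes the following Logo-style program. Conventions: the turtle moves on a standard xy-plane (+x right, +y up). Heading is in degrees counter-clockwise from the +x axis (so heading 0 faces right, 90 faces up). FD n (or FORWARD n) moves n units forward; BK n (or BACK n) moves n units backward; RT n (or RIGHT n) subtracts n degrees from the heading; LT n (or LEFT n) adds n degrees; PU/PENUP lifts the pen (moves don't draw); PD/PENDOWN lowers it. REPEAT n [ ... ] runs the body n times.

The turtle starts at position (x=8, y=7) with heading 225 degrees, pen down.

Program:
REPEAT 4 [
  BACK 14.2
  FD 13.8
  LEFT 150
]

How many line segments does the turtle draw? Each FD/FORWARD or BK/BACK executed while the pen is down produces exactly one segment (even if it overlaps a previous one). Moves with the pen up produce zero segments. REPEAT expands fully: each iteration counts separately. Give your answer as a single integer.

Executing turtle program step by step:
Start: pos=(8,7), heading=225, pen down
REPEAT 4 [
  -- iteration 1/4 --
  BK 14.2: (8,7) -> (18.041,17.041) [heading=225, draw]
  FD 13.8: (18.041,17.041) -> (8.283,7.283) [heading=225, draw]
  LT 150: heading 225 -> 15
  -- iteration 2/4 --
  BK 14.2: (8.283,7.283) -> (-5.433,3.608) [heading=15, draw]
  FD 13.8: (-5.433,3.608) -> (7.896,7.179) [heading=15, draw]
  LT 150: heading 15 -> 165
  -- iteration 3/4 --
  BK 14.2: (7.896,7.179) -> (21.613,3.504) [heading=165, draw]
  FD 13.8: (21.613,3.504) -> (8.283,7.076) [heading=165, draw]
  LT 150: heading 165 -> 315
  -- iteration 4/4 --
  BK 14.2: (8.283,7.076) -> (-1.758,17.117) [heading=315, draw]
  FD 13.8: (-1.758,17.117) -> (8,7.359) [heading=315, draw]
  LT 150: heading 315 -> 105
]
Final: pos=(8,7.359), heading=105, 8 segment(s) drawn
Segments drawn: 8

Answer: 8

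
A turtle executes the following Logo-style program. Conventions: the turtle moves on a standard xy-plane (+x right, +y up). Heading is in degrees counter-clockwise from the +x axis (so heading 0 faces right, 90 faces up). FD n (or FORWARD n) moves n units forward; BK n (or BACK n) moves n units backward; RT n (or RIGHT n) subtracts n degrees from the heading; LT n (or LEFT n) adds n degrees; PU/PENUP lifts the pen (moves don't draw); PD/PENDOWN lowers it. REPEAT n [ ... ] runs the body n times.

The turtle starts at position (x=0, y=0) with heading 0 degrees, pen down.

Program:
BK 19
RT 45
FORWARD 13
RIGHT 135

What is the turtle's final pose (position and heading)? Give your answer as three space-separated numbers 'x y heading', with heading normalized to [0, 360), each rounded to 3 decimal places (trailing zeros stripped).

Executing turtle program step by step:
Start: pos=(0,0), heading=0, pen down
BK 19: (0,0) -> (-19,0) [heading=0, draw]
RT 45: heading 0 -> 315
FD 13: (-19,0) -> (-9.808,-9.192) [heading=315, draw]
RT 135: heading 315 -> 180
Final: pos=(-9.808,-9.192), heading=180, 2 segment(s) drawn

Answer: -9.808 -9.192 180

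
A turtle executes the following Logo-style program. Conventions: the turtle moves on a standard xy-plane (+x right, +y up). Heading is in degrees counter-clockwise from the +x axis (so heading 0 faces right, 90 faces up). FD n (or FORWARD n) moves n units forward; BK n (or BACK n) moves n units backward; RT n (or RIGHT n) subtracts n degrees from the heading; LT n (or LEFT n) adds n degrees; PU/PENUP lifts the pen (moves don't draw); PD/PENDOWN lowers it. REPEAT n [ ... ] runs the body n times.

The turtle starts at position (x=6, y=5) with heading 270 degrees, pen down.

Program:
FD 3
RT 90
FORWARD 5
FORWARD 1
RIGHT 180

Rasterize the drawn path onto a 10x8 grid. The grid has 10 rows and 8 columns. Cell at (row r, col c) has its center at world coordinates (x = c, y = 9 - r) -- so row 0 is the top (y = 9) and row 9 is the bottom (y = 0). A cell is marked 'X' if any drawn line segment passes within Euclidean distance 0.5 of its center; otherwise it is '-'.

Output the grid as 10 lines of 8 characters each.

Segment 0: (6,5) -> (6,2)
Segment 1: (6,2) -> (1,2)
Segment 2: (1,2) -> (-0,2)

Answer: --------
--------
--------
--------
------X-
------X-
------X-
XXXXXXX-
--------
--------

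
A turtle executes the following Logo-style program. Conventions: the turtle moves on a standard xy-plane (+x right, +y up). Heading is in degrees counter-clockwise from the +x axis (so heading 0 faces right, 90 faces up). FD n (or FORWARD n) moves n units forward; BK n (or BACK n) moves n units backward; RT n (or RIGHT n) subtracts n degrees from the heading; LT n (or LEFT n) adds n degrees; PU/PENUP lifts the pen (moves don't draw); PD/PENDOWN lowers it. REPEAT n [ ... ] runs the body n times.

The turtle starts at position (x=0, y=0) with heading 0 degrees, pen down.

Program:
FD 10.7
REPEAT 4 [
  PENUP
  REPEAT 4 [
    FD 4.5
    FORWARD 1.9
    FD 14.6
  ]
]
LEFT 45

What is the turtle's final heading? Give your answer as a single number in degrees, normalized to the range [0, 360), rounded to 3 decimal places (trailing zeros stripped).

Executing turtle program step by step:
Start: pos=(0,0), heading=0, pen down
FD 10.7: (0,0) -> (10.7,0) [heading=0, draw]
REPEAT 4 [
  -- iteration 1/4 --
  PU: pen up
  REPEAT 4 [
    -- iteration 1/4 --
    FD 4.5: (10.7,0) -> (15.2,0) [heading=0, move]
    FD 1.9: (15.2,0) -> (17.1,0) [heading=0, move]
    FD 14.6: (17.1,0) -> (31.7,0) [heading=0, move]
    -- iteration 2/4 --
    FD 4.5: (31.7,0) -> (36.2,0) [heading=0, move]
    FD 1.9: (36.2,0) -> (38.1,0) [heading=0, move]
    FD 14.6: (38.1,0) -> (52.7,0) [heading=0, move]
    -- iteration 3/4 --
    FD 4.5: (52.7,0) -> (57.2,0) [heading=0, move]
    FD 1.9: (57.2,0) -> (59.1,0) [heading=0, move]
    FD 14.6: (59.1,0) -> (73.7,0) [heading=0, move]
    -- iteration 4/4 --
    FD 4.5: (73.7,0) -> (78.2,0) [heading=0, move]
    FD 1.9: (78.2,0) -> (80.1,0) [heading=0, move]
    FD 14.6: (80.1,0) -> (94.7,0) [heading=0, move]
  ]
  -- iteration 2/4 --
  PU: pen up
  REPEAT 4 [
    -- iteration 1/4 --
    FD 4.5: (94.7,0) -> (99.2,0) [heading=0, move]
    FD 1.9: (99.2,0) -> (101.1,0) [heading=0, move]
    FD 14.6: (101.1,0) -> (115.7,0) [heading=0, move]
    -- iteration 2/4 --
    FD 4.5: (115.7,0) -> (120.2,0) [heading=0, move]
    FD 1.9: (120.2,0) -> (122.1,0) [heading=0, move]
    FD 14.6: (122.1,0) -> (136.7,0) [heading=0, move]
    -- iteration 3/4 --
    FD 4.5: (136.7,0) -> (141.2,0) [heading=0, move]
    FD 1.9: (141.2,0) -> (143.1,0) [heading=0, move]
    FD 14.6: (143.1,0) -> (157.7,0) [heading=0, move]
    -- iteration 4/4 --
    FD 4.5: (157.7,0) -> (162.2,0) [heading=0, move]
    FD 1.9: (162.2,0) -> (164.1,0) [heading=0, move]
    FD 14.6: (164.1,0) -> (178.7,0) [heading=0, move]
  ]
  -- iteration 3/4 --
  PU: pen up
  REPEAT 4 [
    -- iteration 1/4 --
    FD 4.5: (178.7,0) -> (183.2,0) [heading=0, move]
    FD 1.9: (183.2,0) -> (185.1,0) [heading=0, move]
    FD 14.6: (185.1,0) -> (199.7,0) [heading=0, move]
    -- iteration 2/4 --
    FD 4.5: (199.7,0) -> (204.2,0) [heading=0, move]
    FD 1.9: (204.2,0) -> (206.1,0) [heading=0, move]
    FD 14.6: (206.1,0) -> (220.7,0) [heading=0, move]
    -- iteration 3/4 --
    FD 4.5: (220.7,0) -> (225.2,0) [heading=0, move]
    FD 1.9: (225.2,0) -> (227.1,0) [heading=0, move]
    FD 14.6: (227.1,0) -> (241.7,0) [heading=0, move]
    -- iteration 4/4 --
    FD 4.5: (241.7,0) -> (246.2,0) [heading=0, move]
    FD 1.9: (246.2,0) -> (248.1,0) [heading=0, move]
    FD 14.6: (248.1,0) -> (262.7,0) [heading=0, move]
  ]
  -- iteration 4/4 --
  PU: pen up
  REPEAT 4 [
    -- iteration 1/4 --
    FD 4.5: (262.7,0) -> (267.2,0) [heading=0, move]
    FD 1.9: (267.2,0) -> (269.1,0) [heading=0, move]
    FD 14.6: (269.1,0) -> (283.7,0) [heading=0, move]
    -- iteration 2/4 --
    FD 4.5: (283.7,0) -> (288.2,0) [heading=0, move]
    FD 1.9: (288.2,0) -> (290.1,0) [heading=0, move]
    FD 14.6: (290.1,0) -> (304.7,0) [heading=0, move]
    -- iteration 3/4 --
    FD 4.5: (304.7,0) -> (309.2,0) [heading=0, move]
    FD 1.9: (309.2,0) -> (311.1,0) [heading=0, move]
    FD 14.6: (311.1,0) -> (325.7,0) [heading=0, move]
    -- iteration 4/4 --
    FD 4.5: (325.7,0) -> (330.2,0) [heading=0, move]
    FD 1.9: (330.2,0) -> (332.1,0) [heading=0, move]
    FD 14.6: (332.1,0) -> (346.7,0) [heading=0, move]
  ]
]
LT 45: heading 0 -> 45
Final: pos=(346.7,0), heading=45, 1 segment(s) drawn

Answer: 45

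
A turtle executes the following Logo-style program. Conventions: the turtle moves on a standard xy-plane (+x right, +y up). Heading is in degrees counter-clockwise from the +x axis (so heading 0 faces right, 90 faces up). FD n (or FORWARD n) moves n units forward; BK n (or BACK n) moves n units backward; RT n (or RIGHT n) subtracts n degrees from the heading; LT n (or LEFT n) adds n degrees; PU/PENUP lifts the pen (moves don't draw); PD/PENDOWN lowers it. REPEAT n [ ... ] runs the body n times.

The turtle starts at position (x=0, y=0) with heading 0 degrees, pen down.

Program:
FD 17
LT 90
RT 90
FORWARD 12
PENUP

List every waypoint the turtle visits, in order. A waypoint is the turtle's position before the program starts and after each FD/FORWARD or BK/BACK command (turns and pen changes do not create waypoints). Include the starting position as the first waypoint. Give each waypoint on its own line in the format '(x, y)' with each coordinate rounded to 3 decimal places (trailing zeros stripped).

Executing turtle program step by step:
Start: pos=(0,0), heading=0, pen down
FD 17: (0,0) -> (17,0) [heading=0, draw]
LT 90: heading 0 -> 90
RT 90: heading 90 -> 0
FD 12: (17,0) -> (29,0) [heading=0, draw]
PU: pen up
Final: pos=(29,0), heading=0, 2 segment(s) drawn
Waypoints (3 total):
(0, 0)
(17, 0)
(29, 0)

Answer: (0, 0)
(17, 0)
(29, 0)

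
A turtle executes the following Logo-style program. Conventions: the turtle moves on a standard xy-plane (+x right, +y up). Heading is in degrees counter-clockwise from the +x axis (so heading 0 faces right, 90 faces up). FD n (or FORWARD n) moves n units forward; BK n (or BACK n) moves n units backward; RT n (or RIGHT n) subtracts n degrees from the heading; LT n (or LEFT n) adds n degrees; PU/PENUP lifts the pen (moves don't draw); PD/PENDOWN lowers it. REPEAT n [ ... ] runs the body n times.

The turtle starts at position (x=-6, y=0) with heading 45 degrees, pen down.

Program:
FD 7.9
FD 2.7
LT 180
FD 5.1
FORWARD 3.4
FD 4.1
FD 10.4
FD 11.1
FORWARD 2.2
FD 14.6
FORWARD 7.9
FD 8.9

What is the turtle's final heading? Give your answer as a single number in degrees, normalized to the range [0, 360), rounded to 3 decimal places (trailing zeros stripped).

Executing turtle program step by step:
Start: pos=(-6,0), heading=45, pen down
FD 7.9: (-6,0) -> (-0.414,5.586) [heading=45, draw]
FD 2.7: (-0.414,5.586) -> (1.495,7.495) [heading=45, draw]
LT 180: heading 45 -> 225
FD 5.1: (1.495,7.495) -> (-2.111,3.889) [heading=225, draw]
FD 3.4: (-2.111,3.889) -> (-4.515,1.485) [heading=225, draw]
FD 4.1: (-4.515,1.485) -> (-7.414,-1.414) [heading=225, draw]
FD 10.4: (-7.414,-1.414) -> (-14.768,-8.768) [heading=225, draw]
FD 11.1: (-14.768,-8.768) -> (-22.617,-16.617) [heading=225, draw]
FD 2.2: (-22.617,-16.617) -> (-24.173,-18.173) [heading=225, draw]
FD 14.6: (-24.173,-18.173) -> (-34.496,-28.496) [heading=225, draw]
FD 7.9: (-34.496,-28.496) -> (-40.083,-34.083) [heading=225, draw]
FD 8.9: (-40.083,-34.083) -> (-46.376,-40.376) [heading=225, draw]
Final: pos=(-46.376,-40.376), heading=225, 11 segment(s) drawn

Answer: 225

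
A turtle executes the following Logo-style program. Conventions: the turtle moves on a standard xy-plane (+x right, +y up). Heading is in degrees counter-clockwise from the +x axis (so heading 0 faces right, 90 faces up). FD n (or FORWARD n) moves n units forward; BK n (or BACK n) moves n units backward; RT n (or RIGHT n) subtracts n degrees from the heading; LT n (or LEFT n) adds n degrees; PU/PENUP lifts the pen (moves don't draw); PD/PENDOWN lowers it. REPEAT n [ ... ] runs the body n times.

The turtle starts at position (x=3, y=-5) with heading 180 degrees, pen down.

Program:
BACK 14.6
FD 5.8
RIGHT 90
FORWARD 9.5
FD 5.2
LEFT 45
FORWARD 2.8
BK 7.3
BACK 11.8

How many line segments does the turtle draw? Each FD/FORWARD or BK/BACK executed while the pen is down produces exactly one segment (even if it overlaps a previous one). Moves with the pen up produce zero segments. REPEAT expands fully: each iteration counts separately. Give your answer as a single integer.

Executing turtle program step by step:
Start: pos=(3,-5), heading=180, pen down
BK 14.6: (3,-5) -> (17.6,-5) [heading=180, draw]
FD 5.8: (17.6,-5) -> (11.8,-5) [heading=180, draw]
RT 90: heading 180 -> 90
FD 9.5: (11.8,-5) -> (11.8,4.5) [heading=90, draw]
FD 5.2: (11.8,4.5) -> (11.8,9.7) [heading=90, draw]
LT 45: heading 90 -> 135
FD 2.8: (11.8,9.7) -> (9.82,11.68) [heading=135, draw]
BK 7.3: (9.82,11.68) -> (14.982,6.518) [heading=135, draw]
BK 11.8: (14.982,6.518) -> (23.326,-1.826) [heading=135, draw]
Final: pos=(23.326,-1.826), heading=135, 7 segment(s) drawn
Segments drawn: 7

Answer: 7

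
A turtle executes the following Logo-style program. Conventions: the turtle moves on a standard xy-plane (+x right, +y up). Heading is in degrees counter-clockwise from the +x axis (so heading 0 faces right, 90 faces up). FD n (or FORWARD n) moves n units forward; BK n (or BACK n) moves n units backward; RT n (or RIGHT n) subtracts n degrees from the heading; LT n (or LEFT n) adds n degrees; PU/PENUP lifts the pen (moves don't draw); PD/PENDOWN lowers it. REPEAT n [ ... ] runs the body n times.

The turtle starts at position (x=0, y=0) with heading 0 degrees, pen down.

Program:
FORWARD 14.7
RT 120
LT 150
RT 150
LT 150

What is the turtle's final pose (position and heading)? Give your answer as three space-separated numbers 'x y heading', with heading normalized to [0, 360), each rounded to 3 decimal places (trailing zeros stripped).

Executing turtle program step by step:
Start: pos=(0,0), heading=0, pen down
FD 14.7: (0,0) -> (14.7,0) [heading=0, draw]
RT 120: heading 0 -> 240
LT 150: heading 240 -> 30
RT 150: heading 30 -> 240
LT 150: heading 240 -> 30
Final: pos=(14.7,0), heading=30, 1 segment(s) drawn

Answer: 14.7 0 30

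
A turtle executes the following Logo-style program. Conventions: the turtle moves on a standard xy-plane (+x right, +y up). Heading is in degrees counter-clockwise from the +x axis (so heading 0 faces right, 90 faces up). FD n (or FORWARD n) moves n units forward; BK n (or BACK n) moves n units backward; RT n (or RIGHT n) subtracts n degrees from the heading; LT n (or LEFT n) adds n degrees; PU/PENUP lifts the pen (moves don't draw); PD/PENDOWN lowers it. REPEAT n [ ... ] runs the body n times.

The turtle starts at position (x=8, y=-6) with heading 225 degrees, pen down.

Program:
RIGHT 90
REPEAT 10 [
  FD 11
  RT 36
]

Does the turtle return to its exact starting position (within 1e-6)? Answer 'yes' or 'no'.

Answer: yes

Derivation:
Executing turtle program step by step:
Start: pos=(8,-6), heading=225, pen down
RT 90: heading 225 -> 135
REPEAT 10 [
  -- iteration 1/10 --
  FD 11: (8,-6) -> (0.222,1.778) [heading=135, draw]
  RT 36: heading 135 -> 99
  -- iteration 2/10 --
  FD 11: (0.222,1.778) -> (-1.499,12.643) [heading=99, draw]
  RT 36: heading 99 -> 63
  -- iteration 3/10 --
  FD 11: (-1.499,12.643) -> (3.495,22.444) [heading=63, draw]
  RT 36: heading 63 -> 27
  -- iteration 4/10 --
  FD 11: (3.495,22.444) -> (13.296,27.438) [heading=27, draw]
  RT 36: heading 27 -> 351
  -- iteration 5/10 --
  FD 11: (13.296,27.438) -> (24.161,25.717) [heading=351, draw]
  RT 36: heading 351 -> 315
  -- iteration 6/10 --
  FD 11: (24.161,25.717) -> (31.939,17.939) [heading=315, draw]
  RT 36: heading 315 -> 279
  -- iteration 7/10 --
  FD 11: (31.939,17.939) -> (33.66,7.074) [heading=279, draw]
  RT 36: heading 279 -> 243
  -- iteration 8/10 --
  FD 11: (33.66,7.074) -> (28.666,-2.727) [heading=243, draw]
  RT 36: heading 243 -> 207
  -- iteration 9/10 --
  FD 11: (28.666,-2.727) -> (18.865,-7.721) [heading=207, draw]
  RT 36: heading 207 -> 171
  -- iteration 10/10 --
  FD 11: (18.865,-7.721) -> (8,-6) [heading=171, draw]
  RT 36: heading 171 -> 135
]
Final: pos=(8,-6), heading=135, 10 segment(s) drawn

Start position: (8, -6)
Final position: (8, -6)
Distance = 0; < 1e-6 -> CLOSED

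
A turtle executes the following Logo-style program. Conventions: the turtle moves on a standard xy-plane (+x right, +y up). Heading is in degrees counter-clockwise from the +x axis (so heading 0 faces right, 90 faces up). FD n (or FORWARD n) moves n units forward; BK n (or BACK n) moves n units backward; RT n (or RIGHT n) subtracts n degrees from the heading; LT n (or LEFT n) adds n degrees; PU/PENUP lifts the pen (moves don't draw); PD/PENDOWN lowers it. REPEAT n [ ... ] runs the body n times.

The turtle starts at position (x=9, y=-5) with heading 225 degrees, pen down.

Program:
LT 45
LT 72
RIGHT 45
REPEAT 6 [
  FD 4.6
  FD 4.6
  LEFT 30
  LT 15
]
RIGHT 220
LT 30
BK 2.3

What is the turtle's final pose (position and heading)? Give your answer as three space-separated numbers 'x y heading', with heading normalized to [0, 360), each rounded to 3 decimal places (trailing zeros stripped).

Executing turtle program step by step:
Start: pos=(9,-5), heading=225, pen down
LT 45: heading 225 -> 270
LT 72: heading 270 -> 342
RT 45: heading 342 -> 297
REPEAT 6 [
  -- iteration 1/6 --
  FD 4.6: (9,-5) -> (11.088,-9.099) [heading=297, draw]
  FD 4.6: (11.088,-9.099) -> (13.177,-13.197) [heading=297, draw]
  LT 30: heading 297 -> 327
  LT 15: heading 327 -> 342
  -- iteration 2/6 --
  FD 4.6: (13.177,-13.197) -> (17.552,-14.619) [heading=342, draw]
  FD 4.6: (17.552,-14.619) -> (21.926,-16.04) [heading=342, draw]
  LT 30: heading 342 -> 12
  LT 15: heading 12 -> 27
  -- iteration 3/6 --
  FD 4.6: (21.926,-16.04) -> (26.025,-13.952) [heading=27, draw]
  FD 4.6: (26.025,-13.952) -> (30.124,-11.864) [heading=27, draw]
  LT 30: heading 27 -> 57
  LT 15: heading 57 -> 72
  -- iteration 4/6 --
  FD 4.6: (30.124,-11.864) -> (31.545,-7.489) [heading=72, draw]
  FD 4.6: (31.545,-7.489) -> (32.967,-3.114) [heading=72, draw]
  LT 30: heading 72 -> 102
  LT 15: heading 102 -> 117
  -- iteration 5/6 --
  FD 4.6: (32.967,-3.114) -> (30.878,0.985) [heading=117, draw]
  FD 4.6: (30.878,0.985) -> (28.79,5.083) [heading=117, draw]
  LT 30: heading 117 -> 147
  LT 15: heading 147 -> 162
  -- iteration 6/6 --
  FD 4.6: (28.79,5.083) -> (24.415,6.505) [heading=162, draw]
  FD 4.6: (24.415,6.505) -> (20.04,7.926) [heading=162, draw]
  LT 30: heading 162 -> 192
  LT 15: heading 192 -> 207
]
RT 220: heading 207 -> 347
LT 30: heading 347 -> 17
BK 2.3: (20.04,7.926) -> (17.841,7.254) [heading=17, draw]
Final: pos=(17.841,7.254), heading=17, 13 segment(s) drawn

Answer: 17.841 7.254 17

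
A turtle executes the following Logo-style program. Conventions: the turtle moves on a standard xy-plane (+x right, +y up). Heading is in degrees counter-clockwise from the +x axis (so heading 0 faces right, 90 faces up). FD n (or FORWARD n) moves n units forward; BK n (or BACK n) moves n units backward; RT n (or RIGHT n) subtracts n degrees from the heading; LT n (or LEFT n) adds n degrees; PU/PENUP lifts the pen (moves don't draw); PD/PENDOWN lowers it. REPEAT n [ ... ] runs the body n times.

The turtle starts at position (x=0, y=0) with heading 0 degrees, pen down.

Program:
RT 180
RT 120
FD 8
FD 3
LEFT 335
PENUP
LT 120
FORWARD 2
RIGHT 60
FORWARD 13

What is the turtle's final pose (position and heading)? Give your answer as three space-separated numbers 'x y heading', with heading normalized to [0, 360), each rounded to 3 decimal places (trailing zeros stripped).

Executing turtle program step by step:
Start: pos=(0,0), heading=0, pen down
RT 180: heading 0 -> 180
RT 120: heading 180 -> 60
FD 8: (0,0) -> (4,6.928) [heading=60, draw]
FD 3: (4,6.928) -> (5.5,9.526) [heading=60, draw]
LT 335: heading 60 -> 35
PU: pen up
LT 120: heading 35 -> 155
FD 2: (5.5,9.526) -> (3.687,10.372) [heading=155, move]
RT 60: heading 155 -> 95
FD 13: (3.687,10.372) -> (2.554,23.322) [heading=95, move]
Final: pos=(2.554,23.322), heading=95, 2 segment(s) drawn

Answer: 2.554 23.322 95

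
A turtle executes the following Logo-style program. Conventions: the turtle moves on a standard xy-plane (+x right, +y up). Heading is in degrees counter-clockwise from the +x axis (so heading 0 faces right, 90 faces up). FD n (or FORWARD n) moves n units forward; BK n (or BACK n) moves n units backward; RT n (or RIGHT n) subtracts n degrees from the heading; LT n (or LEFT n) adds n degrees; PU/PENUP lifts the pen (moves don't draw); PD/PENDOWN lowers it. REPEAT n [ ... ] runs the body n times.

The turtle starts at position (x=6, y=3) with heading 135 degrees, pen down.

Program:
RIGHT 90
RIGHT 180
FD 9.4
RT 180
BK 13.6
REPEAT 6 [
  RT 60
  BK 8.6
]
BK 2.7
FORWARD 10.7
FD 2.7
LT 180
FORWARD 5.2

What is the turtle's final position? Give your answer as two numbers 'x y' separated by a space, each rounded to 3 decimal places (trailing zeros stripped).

Answer: -6.374 -9.374

Derivation:
Executing turtle program step by step:
Start: pos=(6,3), heading=135, pen down
RT 90: heading 135 -> 45
RT 180: heading 45 -> 225
FD 9.4: (6,3) -> (-0.647,-3.647) [heading=225, draw]
RT 180: heading 225 -> 45
BK 13.6: (-0.647,-3.647) -> (-10.263,-13.263) [heading=45, draw]
REPEAT 6 [
  -- iteration 1/6 --
  RT 60: heading 45 -> 345
  BK 8.6: (-10.263,-13.263) -> (-18.57,-11.038) [heading=345, draw]
  -- iteration 2/6 --
  RT 60: heading 345 -> 285
  BK 8.6: (-18.57,-11.038) -> (-20.796,-2.731) [heading=285, draw]
  -- iteration 3/6 --
  RT 60: heading 285 -> 225
  BK 8.6: (-20.796,-2.731) -> (-14.715,3.35) [heading=225, draw]
  -- iteration 4/6 --
  RT 60: heading 225 -> 165
  BK 8.6: (-14.715,3.35) -> (-6.408,1.125) [heading=165, draw]
  -- iteration 5/6 --
  RT 60: heading 165 -> 105
  BK 8.6: (-6.408,1.125) -> (-4.182,-7.182) [heading=105, draw]
  -- iteration 6/6 --
  RT 60: heading 105 -> 45
  BK 8.6: (-4.182,-7.182) -> (-10.263,-13.263) [heading=45, draw]
]
BK 2.7: (-10.263,-13.263) -> (-12.173,-15.173) [heading=45, draw]
FD 10.7: (-12.173,-15.173) -> (-4.607,-7.607) [heading=45, draw]
FD 2.7: (-4.607,-7.607) -> (-2.697,-5.697) [heading=45, draw]
LT 180: heading 45 -> 225
FD 5.2: (-2.697,-5.697) -> (-6.374,-9.374) [heading=225, draw]
Final: pos=(-6.374,-9.374), heading=225, 12 segment(s) drawn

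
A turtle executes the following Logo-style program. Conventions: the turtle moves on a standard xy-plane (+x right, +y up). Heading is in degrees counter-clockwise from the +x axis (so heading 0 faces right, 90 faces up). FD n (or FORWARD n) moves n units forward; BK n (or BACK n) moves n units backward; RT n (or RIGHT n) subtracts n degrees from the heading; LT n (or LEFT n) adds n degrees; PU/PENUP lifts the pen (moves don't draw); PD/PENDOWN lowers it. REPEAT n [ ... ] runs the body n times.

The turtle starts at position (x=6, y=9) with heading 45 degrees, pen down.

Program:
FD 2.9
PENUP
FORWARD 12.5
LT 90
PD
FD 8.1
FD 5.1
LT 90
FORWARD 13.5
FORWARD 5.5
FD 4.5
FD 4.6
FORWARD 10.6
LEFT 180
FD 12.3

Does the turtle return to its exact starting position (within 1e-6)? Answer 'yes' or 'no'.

Answer: no

Derivation:
Executing turtle program step by step:
Start: pos=(6,9), heading=45, pen down
FD 2.9: (6,9) -> (8.051,11.051) [heading=45, draw]
PU: pen up
FD 12.5: (8.051,11.051) -> (16.889,19.889) [heading=45, move]
LT 90: heading 45 -> 135
PD: pen down
FD 8.1: (16.889,19.889) -> (11.162,25.617) [heading=135, draw]
FD 5.1: (11.162,25.617) -> (7.556,29.223) [heading=135, draw]
LT 90: heading 135 -> 225
FD 13.5: (7.556,29.223) -> (-1.99,19.677) [heading=225, draw]
FD 5.5: (-1.99,19.677) -> (-5.879,15.788) [heading=225, draw]
FD 4.5: (-5.879,15.788) -> (-9.061,12.606) [heading=225, draw]
FD 4.6: (-9.061,12.606) -> (-12.314,9.354) [heading=225, draw]
FD 10.6: (-12.314,9.354) -> (-19.809,1.858) [heading=225, draw]
LT 180: heading 225 -> 45
FD 12.3: (-19.809,1.858) -> (-11.112,10.556) [heading=45, draw]
Final: pos=(-11.112,10.556), heading=45, 9 segment(s) drawn

Start position: (6, 9)
Final position: (-11.112, 10.556)
Distance = 17.183; >= 1e-6 -> NOT closed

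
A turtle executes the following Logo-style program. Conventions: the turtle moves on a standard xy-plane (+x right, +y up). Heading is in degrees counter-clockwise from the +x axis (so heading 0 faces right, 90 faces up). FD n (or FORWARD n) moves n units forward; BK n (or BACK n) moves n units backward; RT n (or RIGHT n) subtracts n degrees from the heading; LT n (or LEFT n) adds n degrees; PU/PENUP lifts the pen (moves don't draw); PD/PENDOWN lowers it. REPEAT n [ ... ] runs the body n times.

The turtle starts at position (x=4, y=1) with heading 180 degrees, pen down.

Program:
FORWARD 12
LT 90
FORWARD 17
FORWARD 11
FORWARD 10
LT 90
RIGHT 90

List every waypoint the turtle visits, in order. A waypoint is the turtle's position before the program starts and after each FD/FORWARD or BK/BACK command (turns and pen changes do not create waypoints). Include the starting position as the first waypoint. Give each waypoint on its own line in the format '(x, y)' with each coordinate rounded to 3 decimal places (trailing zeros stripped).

Executing turtle program step by step:
Start: pos=(4,1), heading=180, pen down
FD 12: (4,1) -> (-8,1) [heading=180, draw]
LT 90: heading 180 -> 270
FD 17: (-8,1) -> (-8,-16) [heading=270, draw]
FD 11: (-8,-16) -> (-8,-27) [heading=270, draw]
FD 10: (-8,-27) -> (-8,-37) [heading=270, draw]
LT 90: heading 270 -> 0
RT 90: heading 0 -> 270
Final: pos=(-8,-37), heading=270, 4 segment(s) drawn
Waypoints (5 total):
(4, 1)
(-8, 1)
(-8, -16)
(-8, -27)
(-8, -37)

Answer: (4, 1)
(-8, 1)
(-8, -16)
(-8, -27)
(-8, -37)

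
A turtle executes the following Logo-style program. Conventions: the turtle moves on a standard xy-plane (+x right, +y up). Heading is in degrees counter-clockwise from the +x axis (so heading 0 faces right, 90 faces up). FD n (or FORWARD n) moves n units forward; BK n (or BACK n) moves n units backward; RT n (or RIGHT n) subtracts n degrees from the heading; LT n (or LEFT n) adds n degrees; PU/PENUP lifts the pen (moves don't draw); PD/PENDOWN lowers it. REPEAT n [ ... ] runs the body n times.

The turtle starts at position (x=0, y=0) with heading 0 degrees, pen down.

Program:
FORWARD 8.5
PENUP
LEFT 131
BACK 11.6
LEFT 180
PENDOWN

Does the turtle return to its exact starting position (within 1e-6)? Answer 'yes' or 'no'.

Answer: no

Derivation:
Executing turtle program step by step:
Start: pos=(0,0), heading=0, pen down
FD 8.5: (0,0) -> (8.5,0) [heading=0, draw]
PU: pen up
LT 131: heading 0 -> 131
BK 11.6: (8.5,0) -> (16.11,-8.755) [heading=131, move]
LT 180: heading 131 -> 311
PD: pen down
Final: pos=(16.11,-8.755), heading=311, 1 segment(s) drawn

Start position: (0, 0)
Final position: (16.11, -8.755)
Distance = 18.335; >= 1e-6 -> NOT closed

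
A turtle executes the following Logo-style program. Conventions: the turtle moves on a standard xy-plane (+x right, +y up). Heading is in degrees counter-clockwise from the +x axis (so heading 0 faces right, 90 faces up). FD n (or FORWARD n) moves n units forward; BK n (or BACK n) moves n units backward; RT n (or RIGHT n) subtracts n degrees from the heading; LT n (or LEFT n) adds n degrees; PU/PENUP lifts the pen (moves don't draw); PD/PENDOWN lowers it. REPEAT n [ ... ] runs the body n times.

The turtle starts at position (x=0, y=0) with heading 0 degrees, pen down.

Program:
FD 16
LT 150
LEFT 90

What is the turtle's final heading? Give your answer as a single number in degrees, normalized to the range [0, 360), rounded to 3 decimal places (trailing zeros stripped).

Executing turtle program step by step:
Start: pos=(0,0), heading=0, pen down
FD 16: (0,0) -> (16,0) [heading=0, draw]
LT 150: heading 0 -> 150
LT 90: heading 150 -> 240
Final: pos=(16,0), heading=240, 1 segment(s) drawn

Answer: 240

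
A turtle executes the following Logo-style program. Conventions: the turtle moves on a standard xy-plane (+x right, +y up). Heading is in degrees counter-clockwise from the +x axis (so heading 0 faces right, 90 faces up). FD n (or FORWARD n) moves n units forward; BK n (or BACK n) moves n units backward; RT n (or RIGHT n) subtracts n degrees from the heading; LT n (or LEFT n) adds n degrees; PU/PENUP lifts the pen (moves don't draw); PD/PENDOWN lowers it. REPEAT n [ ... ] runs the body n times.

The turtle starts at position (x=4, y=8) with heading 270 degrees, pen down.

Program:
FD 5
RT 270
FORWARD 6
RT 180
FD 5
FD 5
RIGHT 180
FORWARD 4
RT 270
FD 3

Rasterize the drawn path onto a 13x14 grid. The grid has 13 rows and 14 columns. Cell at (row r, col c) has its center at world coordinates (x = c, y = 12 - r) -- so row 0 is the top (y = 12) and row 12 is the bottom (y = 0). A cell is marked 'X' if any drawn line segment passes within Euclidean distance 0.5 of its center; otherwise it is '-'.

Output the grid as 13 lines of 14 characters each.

Segment 0: (4,8) -> (4,3)
Segment 1: (4,3) -> (10,3)
Segment 2: (10,3) -> (5,3)
Segment 3: (5,3) -> (0,3)
Segment 4: (0,3) -> (4,3)
Segment 5: (4,3) -> (4,6)

Answer: --------------
--------------
--------------
--------------
----X---------
----X---------
----X---------
----X---------
----X---------
XXXXXXXXXXX---
--------------
--------------
--------------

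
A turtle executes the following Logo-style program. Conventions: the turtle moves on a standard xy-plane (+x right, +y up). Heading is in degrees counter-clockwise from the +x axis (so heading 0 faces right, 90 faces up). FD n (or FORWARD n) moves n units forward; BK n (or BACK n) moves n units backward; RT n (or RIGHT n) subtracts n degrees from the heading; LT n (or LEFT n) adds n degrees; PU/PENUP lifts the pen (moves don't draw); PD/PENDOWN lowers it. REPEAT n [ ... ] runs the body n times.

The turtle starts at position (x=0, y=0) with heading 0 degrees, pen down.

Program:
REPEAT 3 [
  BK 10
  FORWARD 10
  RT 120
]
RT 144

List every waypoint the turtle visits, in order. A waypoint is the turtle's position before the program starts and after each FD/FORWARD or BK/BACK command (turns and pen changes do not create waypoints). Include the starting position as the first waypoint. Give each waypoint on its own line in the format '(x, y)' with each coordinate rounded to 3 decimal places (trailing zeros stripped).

Executing turtle program step by step:
Start: pos=(0,0), heading=0, pen down
REPEAT 3 [
  -- iteration 1/3 --
  BK 10: (0,0) -> (-10,0) [heading=0, draw]
  FD 10: (-10,0) -> (0,0) [heading=0, draw]
  RT 120: heading 0 -> 240
  -- iteration 2/3 --
  BK 10: (0,0) -> (5,8.66) [heading=240, draw]
  FD 10: (5,8.66) -> (0,0) [heading=240, draw]
  RT 120: heading 240 -> 120
  -- iteration 3/3 --
  BK 10: (0,0) -> (5,-8.66) [heading=120, draw]
  FD 10: (5,-8.66) -> (0,0) [heading=120, draw]
  RT 120: heading 120 -> 0
]
RT 144: heading 0 -> 216
Final: pos=(0,0), heading=216, 6 segment(s) drawn
Waypoints (7 total):
(0, 0)
(-10, 0)
(0, 0)
(5, 8.66)
(0, 0)
(5, -8.66)
(0, 0)

Answer: (0, 0)
(-10, 0)
(0, 0)
(5, 8.66)
(0, 0)
(5, -8.66)
(0, 0)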